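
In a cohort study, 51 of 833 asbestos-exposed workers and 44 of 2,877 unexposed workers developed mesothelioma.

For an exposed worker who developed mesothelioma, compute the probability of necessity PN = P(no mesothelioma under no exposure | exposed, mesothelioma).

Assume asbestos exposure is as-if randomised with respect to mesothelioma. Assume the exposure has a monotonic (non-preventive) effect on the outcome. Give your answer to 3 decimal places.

p₁ = P(outcome | exposed) = 51/833 = 0.061224
p₀ = P(outcome | unexposed) = 44/2877 = 0.015294
Under exogeneity and monotonicity, PN = (p₁ − p₀) / p₁.
PN = (0.061224 − 0.015294) / 0.061224 = 0.045931 / 0.061224 ≈ 0.7502

PN ≈ 0.750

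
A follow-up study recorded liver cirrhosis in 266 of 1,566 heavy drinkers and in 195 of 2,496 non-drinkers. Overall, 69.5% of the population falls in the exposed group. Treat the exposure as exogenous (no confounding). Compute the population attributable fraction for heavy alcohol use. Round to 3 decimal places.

p₁ = P(outcome | exposed) = 266/1566 = 0.16986
p₀ = P(outcome | unexposed) = 195/2496 = 0.078125
Overall risk P(Y=1) = π·p₁ + (1−π)·p₀ = 0.695×0.16986 + 0.305×0.078125 = 0.14188.
Under exogeneity, PAF = [P(Y=1) − p₀] / P(Y=1).
PAF = (0.14188 − 0.078125) / 0.14188 ≈ 0.4494

PAF ≈ 0.449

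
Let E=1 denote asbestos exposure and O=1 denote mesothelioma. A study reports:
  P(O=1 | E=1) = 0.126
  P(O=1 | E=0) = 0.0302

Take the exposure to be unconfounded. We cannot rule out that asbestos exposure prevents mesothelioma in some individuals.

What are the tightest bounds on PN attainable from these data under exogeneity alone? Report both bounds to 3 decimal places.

Let p₁ = 0.126, p₀ = 0.0302.
Under exogeneity alone the bounds on PN are max{0,(p₁−p₀)/p₁} ≤ PN ≤ min{1,(1−p₀)/p₁}.
  lower = (p₁ − p₀)/p₁ = 0.0958 / 0.126 ≈ 0.7603
  upper = min{1, (1 − p₀)/p₁} = 0.9698 / 0.126 ≈ 7.6968 → capped at 1

0.760 ≤ PN ≤ 1.000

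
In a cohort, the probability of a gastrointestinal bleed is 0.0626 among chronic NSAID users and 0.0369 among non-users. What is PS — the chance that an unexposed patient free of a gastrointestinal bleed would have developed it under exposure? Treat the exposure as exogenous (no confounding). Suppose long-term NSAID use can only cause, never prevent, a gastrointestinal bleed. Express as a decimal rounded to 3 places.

PS ≈ 0.027

Let p₁ = 0.0626, p₀ = 0.0369.
Under exogeneity and monotonicity, PS = (p₁ − p₀) / (1 − p₀).
PS = (0.0626 − 0.0369) / (1 − 0.0369) = 0.0257 / 0.9631 ≈ 0.0267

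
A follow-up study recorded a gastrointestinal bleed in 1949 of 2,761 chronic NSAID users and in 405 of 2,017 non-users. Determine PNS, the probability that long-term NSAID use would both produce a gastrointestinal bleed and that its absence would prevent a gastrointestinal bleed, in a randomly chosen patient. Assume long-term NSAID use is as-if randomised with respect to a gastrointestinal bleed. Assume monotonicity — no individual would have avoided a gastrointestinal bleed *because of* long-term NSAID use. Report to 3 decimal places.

p₁ = P(outcome | exposed) = 1949/2761 = 0.7059
p₀ = P(outcome | unexposed) = 405/2017 = 0.20079
Under exogeneity and monotonicity, PNS = p₁ − p₀.
PNS = 0.7059 − 0.20079 = 0.50511

PNS ≈ 0.505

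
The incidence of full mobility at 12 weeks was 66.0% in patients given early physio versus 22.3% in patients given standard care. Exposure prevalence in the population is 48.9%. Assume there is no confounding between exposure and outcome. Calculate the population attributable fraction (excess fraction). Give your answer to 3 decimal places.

PAF ≈ 0.489

p₁ = 0.66, p₀ = 0.223.
Overall risk P(Y=1) = π·p₁ + (1−π)·p₀ = 0.489×0.66 + 0.511×0.223 = 0.43669.
Under exogeneity, PAF = [P(Y=1) − p₀] / P(Y=1).
PAF = (0.43669 − 0.223) / 0.43669 ≈ 0.4893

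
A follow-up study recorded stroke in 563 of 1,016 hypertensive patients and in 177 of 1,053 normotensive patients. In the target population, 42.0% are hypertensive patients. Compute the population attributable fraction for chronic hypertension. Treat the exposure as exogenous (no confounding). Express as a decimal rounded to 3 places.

p₁ = P(outcome | exposed) = 563/1016 = 0.55413
p₀ = P(outcome | unexposed) = 177/1053 = 0.16809
Overall risk P(Y=1) = π·p₁ + (1−π)·p₀ = 0.42×0.55413 + 0.58×0.16809 = 0.33023.
Under exogeneity, PAF = [P(Y=1) − p₀] / P(Y=1).
PAF = (0.33023 − 0.16809) / 0.33023 ≈ 0.4910

PAF ≈ 0.491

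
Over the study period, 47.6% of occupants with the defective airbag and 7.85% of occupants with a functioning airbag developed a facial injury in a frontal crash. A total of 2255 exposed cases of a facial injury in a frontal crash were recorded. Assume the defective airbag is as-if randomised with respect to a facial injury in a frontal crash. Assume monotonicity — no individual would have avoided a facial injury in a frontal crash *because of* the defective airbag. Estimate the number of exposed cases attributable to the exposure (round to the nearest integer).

p₁ = 0.476, p₀ = 0.0785.
PN = (p₁ − p₀)/p₁ = (0.476 − 0.0785) / 0.476 ≈ 0.83508.
Attributable cases ≈ PN × (exposed cases) = 0.83508 × 2255 ≈ 1883.11.

about 1883 cases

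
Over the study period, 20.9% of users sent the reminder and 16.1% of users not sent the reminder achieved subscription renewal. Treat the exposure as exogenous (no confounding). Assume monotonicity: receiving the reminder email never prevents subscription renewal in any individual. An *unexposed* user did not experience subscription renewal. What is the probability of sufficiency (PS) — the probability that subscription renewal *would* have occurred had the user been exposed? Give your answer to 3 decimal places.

PS ≈ 0.057

p₁ = 0.209, p₀ = 0.161.
Under exogeneity and monotonicity, PS = (p₁ − p₀) / (1 − p₀).
PS = (0.209 − 0.161) / (1 − 0.161) = 0.048 / 0.839 ≈ 0.0572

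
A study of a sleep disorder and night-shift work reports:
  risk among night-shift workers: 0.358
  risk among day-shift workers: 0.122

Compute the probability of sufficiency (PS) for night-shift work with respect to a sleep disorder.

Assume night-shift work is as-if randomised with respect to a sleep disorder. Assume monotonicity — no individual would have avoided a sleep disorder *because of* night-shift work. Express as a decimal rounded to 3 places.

Let p₁ = 0.358, p₀ = 0.122.
Under exogeneity and monotonicity, PS = (p₁ − p₀) / (1 − p₀).
PS = (0.358 − 0.122) / (1 − 0.122) = 0.236 / 0.878 ≈ 0.2688

PS ≈ 0.269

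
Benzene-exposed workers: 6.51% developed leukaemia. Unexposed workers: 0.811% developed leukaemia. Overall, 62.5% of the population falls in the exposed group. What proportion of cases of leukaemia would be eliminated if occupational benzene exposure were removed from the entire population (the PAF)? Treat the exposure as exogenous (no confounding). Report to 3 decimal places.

p₁ = 0.0651, p₀ = 0.00811.
Overall risk P(Y=1) = π·p₁ + (1−π)·p₀ = 0.625×0.0651 + 0.375×0.00811 = 0.043729.
Under exogeneity, PAF = [P(Y=1) − p₀] / P(Y=1).
PAF = (0.043729 − 0.00811) / 0.043729 ≈ 0.8145

PAF ≈ 0.815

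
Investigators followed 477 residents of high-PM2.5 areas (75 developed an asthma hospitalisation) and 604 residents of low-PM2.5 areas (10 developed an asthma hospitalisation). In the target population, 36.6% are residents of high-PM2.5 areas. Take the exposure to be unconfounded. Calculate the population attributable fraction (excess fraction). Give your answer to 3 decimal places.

PAF ≈ 0.757

p₁ = P(outcome | exposed) = 75/477 = 0.15723
p₀ = P(outcome | unexposed) = 10/604 = 0.016556
Overall risk P(Y=1) = π·p₁ + (1−π)·p₀ = 0.366×0.15723 + 0.634×0.016556 = 0.068044.
Under exogeneity, PAF = [P(Y=1) − p₀] / P(Y=1).
PAF = (0.068044 − 0.016556) / 0.068044 ≈ 0.7567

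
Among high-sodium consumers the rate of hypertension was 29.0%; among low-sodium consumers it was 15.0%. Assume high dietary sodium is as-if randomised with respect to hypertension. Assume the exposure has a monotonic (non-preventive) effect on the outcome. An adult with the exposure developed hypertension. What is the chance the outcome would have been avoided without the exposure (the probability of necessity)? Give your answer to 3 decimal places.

PN ≈ 0.483

p₁ = 0.29, p₀ = 0.15.
Under exogeneity and monotonicity, PN = (p₁ − p₀) / p₁.
PN = (0.29 − 0.15) / 0.29 = 0.14 / 0.29 ≈ 0.4828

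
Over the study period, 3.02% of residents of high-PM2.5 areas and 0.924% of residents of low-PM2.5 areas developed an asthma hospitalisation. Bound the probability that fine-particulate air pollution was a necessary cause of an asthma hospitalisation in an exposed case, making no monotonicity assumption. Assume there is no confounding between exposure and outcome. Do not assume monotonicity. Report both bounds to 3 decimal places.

0.694 ≤ PN ≤ 1.000

p₁ = 0.0302, p₀ = 0.00924.
Under exogeneity alone the bounds on PN are max{0,(p₁−p₀)/p₁} ≤ PN ≤ min{1,(1−p₀)/p₁}.
  lower = (p₁ − p₀)/p₁ = 0.02096 / 0.0302 ≈ 0.6940
  upper = min{1, (1 − p₀)/p₁} = 0.99076 / 0.0302 ≈ 32.8066 → capped at 1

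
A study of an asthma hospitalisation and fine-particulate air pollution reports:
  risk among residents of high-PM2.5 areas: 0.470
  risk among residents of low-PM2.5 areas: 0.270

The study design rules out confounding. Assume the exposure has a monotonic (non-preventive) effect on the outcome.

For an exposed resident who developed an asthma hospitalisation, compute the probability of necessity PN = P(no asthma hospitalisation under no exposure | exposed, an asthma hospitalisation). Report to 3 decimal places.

Let p₁ = 0.47, p₀ = 0.27.
Under exogeneity and monotonicity, PN = (p₁ − p₀) / p₁.
PN = (0.47 − 0.27) / 0.47 = 0.2 / 0.47 ≈ 0.4255

PN ≈ 0.426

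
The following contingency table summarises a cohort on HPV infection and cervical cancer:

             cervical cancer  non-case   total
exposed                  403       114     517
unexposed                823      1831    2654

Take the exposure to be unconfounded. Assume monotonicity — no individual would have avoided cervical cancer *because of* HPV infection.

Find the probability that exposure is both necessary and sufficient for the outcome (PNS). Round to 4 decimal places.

PNS ≈ 0.4694

p₁ = P(outcome | exposed) = 403/517 = 0.7795
p₀ = P(outcome | unexposed) = 823/2654 = 0.3101
Under exogeneity and monotonicity, PNS = p₁ − p₀.
PNS = 0.7795 − 0.3101 = 0.4694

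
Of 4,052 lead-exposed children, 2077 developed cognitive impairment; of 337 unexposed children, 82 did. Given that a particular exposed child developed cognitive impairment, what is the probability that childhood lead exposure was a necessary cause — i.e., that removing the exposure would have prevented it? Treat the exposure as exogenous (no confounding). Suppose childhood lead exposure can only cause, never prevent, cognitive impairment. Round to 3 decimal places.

PN ≈ 0.525

p₁ = P(outcome | exposed) = 2077/4052 = 0.51259
p₀ = P(outcome | unexposed) = 82/337 = 0.24332
Under exogeneity and monotonicity, PN = (p₁ − p₀) / p₁.
PN = (0.51259 − 0.24332) / 0.51259 = 0.26926 / 0.51259 ≈ 0.5253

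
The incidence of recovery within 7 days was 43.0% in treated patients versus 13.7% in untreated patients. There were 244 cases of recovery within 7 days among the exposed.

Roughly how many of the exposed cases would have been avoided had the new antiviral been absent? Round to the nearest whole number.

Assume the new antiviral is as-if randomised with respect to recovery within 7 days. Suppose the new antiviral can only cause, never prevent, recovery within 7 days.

about 166 cases

p₁ = 0.43, p₀ = 0.137.
PN = (p₁ − p₀)/p₁ = (0.43 − 0.137) / 0.43 ≈ 0.68140.
Attributable cases ≈ PN × (exposed cases) = 0.68140 × 244 ≈ 166.26.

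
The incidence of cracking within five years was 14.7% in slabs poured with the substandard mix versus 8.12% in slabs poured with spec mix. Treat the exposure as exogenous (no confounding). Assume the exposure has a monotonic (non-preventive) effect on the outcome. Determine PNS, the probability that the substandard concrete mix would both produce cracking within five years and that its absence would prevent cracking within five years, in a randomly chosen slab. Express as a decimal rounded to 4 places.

PNS ≈ 0.0658

p₁ = 0.147, p₀ = 0.0812.
Under exogeneity and monotonicity, PNS = p₁ − p₀.
PNS = 0.147 − 0.0812 = 0.0658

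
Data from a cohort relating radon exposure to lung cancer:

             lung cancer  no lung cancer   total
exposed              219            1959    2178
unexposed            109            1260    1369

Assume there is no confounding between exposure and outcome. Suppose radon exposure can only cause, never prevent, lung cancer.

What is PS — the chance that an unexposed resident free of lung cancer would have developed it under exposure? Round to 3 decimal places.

p₁ = P(outcome | exposed) = 219/2178 = 0.10055
p₀ = P(outcome | unexposed) = 109/1369 = 0.07962
Under exogeneity and monotonicity, PS = (p₁ − p₀)/(1 − p₀).
PS = (0.10055 − 0.07962) / 0.92038 ≈ 0.0227

PS ≈ 0.023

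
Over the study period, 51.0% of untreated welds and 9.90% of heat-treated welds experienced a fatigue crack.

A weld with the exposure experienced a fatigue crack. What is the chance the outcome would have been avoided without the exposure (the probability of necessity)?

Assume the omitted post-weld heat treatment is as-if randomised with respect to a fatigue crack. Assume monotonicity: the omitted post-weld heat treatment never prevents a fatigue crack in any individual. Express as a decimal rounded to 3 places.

p₁ = 0.51, p₀ = 0.099.
Under exogeneity and monotonicity, PN = (p₁ − p₀) / p₁.
PN = (0.51 − 0.099) / 0.51 = 0.411 / 0.51 ≈ 0.8059

PN ≈ 0.806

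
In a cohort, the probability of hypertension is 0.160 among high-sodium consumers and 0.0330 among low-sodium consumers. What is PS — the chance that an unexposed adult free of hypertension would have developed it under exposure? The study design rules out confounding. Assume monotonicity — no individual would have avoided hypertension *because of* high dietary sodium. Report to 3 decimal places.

PS ≈ 0.131

Let p₁ = 0.16, p₀ = 0.033.
Under exogeneity and monotonicity, PS = (p₁ − p₀) / (1 − p₀).
PS = (0.16 − 0.033) / (1 − 0.033) = 0.127 / 0.967 ≈ 0.1313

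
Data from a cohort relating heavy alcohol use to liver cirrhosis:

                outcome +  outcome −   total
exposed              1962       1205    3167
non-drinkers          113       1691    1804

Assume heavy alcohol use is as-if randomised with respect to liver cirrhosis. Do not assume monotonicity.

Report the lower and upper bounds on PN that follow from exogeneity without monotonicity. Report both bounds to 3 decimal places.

p₁ = P(outcome | exposed) = 1962/3167 = 0.61951
p₀ = P(outcome | unexposed) = 113/1804 = 0.062639
Under exogeneity alone the bounds on PN are max{0,(p₁−p₀)/p₁} ≤ PN ≤ min{1,(1−p₀)/p₁}.
  lower = (p₁ − p₀)/p₁ = 0.55688 / 0.61951 ≈ 0.8989
  upper = min{1, (1 − p₀)/p₁} = 0.93736 / 0.61951 ≈ 1.5131 → capped at 1

0.899 ≤ PN ≤ 1.000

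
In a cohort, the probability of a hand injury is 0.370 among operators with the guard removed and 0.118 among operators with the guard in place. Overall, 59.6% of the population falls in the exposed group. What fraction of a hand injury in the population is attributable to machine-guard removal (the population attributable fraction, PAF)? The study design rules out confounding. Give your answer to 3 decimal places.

PAF ≈ 0.560

Let p₁ = 0.37, p₀ = 0.118.
Overall risk P(Y=1) = π·p₁ + (1−π)·p₀ = 0.596×0.37 + 0.404×0.118 = 0.26819.
Under exogeneity, PAF = [P(Y=1) − p₀] / P(Y=1).
PAF = (0.26819 − 0.118) / 0.26819 ≈ 0.5600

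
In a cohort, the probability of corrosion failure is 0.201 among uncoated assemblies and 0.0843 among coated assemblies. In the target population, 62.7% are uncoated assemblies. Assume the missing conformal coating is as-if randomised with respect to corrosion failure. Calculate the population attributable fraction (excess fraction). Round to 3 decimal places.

PAF ≈ 0.465

Let p₁ = 0.201, p₀ = 0.0843.
Overall risk P(Y=1) = π·p₁ + (1−π)·p₀ = 0.627×0.201 + 0.373×0.0843 = 0.15747.
Under exogeneity, PAF = [P(Y=1) − p₀] / P(Y=1).
PAF = (0.15747 − 0.0843) / 0.15747 ≈ 0.4647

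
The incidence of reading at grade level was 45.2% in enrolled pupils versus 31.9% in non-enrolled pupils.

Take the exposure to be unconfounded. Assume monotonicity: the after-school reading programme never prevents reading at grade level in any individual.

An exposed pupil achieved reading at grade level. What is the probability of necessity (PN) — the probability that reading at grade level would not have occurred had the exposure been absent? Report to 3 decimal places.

PN ≈ 0.294

p₁ = 0.452, p₀ = 0.319.
Under exogeneity and monotonicity, PN = (p₁ − p₀) / p₁.
PN = (0.452 − 0.319) / 0.452 = 0.133 / 0.452 ≈ 0.2942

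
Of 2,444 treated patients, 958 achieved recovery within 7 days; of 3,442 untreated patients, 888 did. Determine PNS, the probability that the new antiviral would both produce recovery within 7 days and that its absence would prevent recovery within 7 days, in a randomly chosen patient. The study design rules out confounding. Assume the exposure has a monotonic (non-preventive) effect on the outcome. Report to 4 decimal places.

p₁ = P(outcome | exposed) = 958/2444 = 0.39198
p₀ = P(outcome | unexposed) = 888/3442 = 0.25799
Under exogeneity and monotonicity, PNS = p₁ − p₀.
PNS = 0.39198 − 0.25799 = 0.13399

PNS ≈ 0.1340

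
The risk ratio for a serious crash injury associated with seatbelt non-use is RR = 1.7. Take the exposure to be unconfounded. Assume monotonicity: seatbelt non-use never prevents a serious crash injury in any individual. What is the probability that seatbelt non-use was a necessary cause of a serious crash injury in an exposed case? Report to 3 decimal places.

PN ≈ 0.412

Under exogeneity and monotonicity, PN = (RR − 1) / RR = 1 − 1/RR.
PN = (1.7 − 1) / 1.7 = 0.7 / 1.7 ≈ 0.4118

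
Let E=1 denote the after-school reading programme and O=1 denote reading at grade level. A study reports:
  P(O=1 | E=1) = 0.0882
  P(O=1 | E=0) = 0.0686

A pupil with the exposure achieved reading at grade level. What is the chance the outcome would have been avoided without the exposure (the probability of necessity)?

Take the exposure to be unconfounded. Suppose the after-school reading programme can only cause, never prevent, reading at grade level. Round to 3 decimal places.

PN ≈ 0.222

Let p₁ = 0.0882, p₀ = 0.0686.
Under exogeneity and monotonicity, PN = (p₁ − p₀) / p₁.
PN = (0.0882 − 0.0686) / 0.0882 = 0.0196 / 0.0882 ≈ 0.2222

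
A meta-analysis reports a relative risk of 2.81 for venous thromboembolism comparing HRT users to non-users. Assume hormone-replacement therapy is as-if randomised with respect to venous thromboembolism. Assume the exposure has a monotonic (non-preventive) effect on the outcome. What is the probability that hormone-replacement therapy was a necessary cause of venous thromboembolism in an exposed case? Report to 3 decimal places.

PN ≈ 0.644

Under exogeneity and monotonicity, PN = (RR − 1) / RR = 1 − 1/RR.
PN = (2.81 − 1) / 2.81 = 1.81 / 2.81 ≈ 0.6441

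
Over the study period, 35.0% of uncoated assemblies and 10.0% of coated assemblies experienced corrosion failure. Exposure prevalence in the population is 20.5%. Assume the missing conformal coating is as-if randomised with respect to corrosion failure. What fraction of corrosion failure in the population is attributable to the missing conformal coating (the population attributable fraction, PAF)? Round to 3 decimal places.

p₁ = 0.35, p₀ = 0.1.
Overall risk P(Y=1) = π·p₁ + (1−π)·p₀ = 0.205×0.35 + 0.795×0.1 = 0.15125.
Under exogeneity, PAF = [P(Y=1) − p₀] / P(Y=1).
PAF = (0.15125 − 0.1) / 0.15125 ≈ 0.3388

PAF ≈ 0.339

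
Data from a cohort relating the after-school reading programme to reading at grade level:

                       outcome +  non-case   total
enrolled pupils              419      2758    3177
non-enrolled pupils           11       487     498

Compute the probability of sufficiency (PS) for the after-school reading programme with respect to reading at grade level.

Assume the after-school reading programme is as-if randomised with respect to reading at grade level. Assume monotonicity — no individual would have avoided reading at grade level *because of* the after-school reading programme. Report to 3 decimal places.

p₁ = P(outcome | exposed) = 419/3177 = 0.13189
p₀ = P(outcome | unexposed) = 11/498 = 0.022088
Under exogeneity and monotonicity, PS = (p₁ − p₀) / (1 − p₀).
PS = (0.13189 − 0.022088) / (1 − 0.022088) = 0.1098 / 0.97791 ≈ 0.1123

PS ≈ 0.112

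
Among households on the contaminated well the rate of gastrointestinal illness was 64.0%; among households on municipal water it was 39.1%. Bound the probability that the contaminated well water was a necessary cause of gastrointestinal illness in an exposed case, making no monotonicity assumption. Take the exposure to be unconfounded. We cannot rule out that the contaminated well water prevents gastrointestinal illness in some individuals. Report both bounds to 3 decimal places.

p₁ = 0.64, p₀ = 0.391.
Under exogeneity alone the bounds on PN are max{0,(p₁−p₀)/p₁} ≤ PN ≤ min{1,(1−p₀)/p₁}.
  lower = (p₁ − p₀)/p₁ = 0.249 / 0.64 ≈ 0.3891
  upper = min{1, (1 − p₀)/p₁} = 0.609 / 0.64 ≈ 0.9516

0.389 ≤ PN ≤ 0.952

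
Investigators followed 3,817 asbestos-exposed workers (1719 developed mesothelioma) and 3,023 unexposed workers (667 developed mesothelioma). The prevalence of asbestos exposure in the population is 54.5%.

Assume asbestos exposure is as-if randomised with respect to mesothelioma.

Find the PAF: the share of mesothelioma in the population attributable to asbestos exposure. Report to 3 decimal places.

p₁ = P(outcome | exposed) = 1719/3817 = 0.45035
p₀ = P(outcome | unexposed) = 667/3023 = 0.22064
Overall risk P(Y=1) = π·p₁ + (1−π)·p₀ = 0.545×0.45035 + 0.455×0.22064 = 0.34583.
Under exogeneity, PAF = [P(Y=1) − p₀] / P(Y=1).
PAF = (0.34583 − 0.22064) / 0.34583 ≈ 0.3620

PAF ≈ 0.362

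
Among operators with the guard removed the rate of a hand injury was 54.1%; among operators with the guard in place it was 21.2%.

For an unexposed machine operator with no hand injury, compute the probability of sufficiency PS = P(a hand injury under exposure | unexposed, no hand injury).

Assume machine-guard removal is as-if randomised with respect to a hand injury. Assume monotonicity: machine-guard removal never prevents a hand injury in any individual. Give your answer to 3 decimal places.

p₁ = 0.541, p₀ = 0.212.
Under exogeneity and monotonicity, PS = (p₁ − p₀) / (1 − p₀).
PS = (0.541 − 0.212) / (1 − 0.212) = 0.329 / 0.788 ≈ 0.4175

PS ≈ 0.418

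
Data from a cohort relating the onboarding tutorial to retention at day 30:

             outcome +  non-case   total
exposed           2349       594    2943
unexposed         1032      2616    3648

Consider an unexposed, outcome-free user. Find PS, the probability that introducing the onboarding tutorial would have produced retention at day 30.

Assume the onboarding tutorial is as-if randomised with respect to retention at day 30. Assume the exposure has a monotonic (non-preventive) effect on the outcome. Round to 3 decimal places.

PS ≈ 0.719

p₁ = P(outcome | exposed) = 2349/2943 = 0.79817
p₀ = P(outcome | unexposed) = 1032/3648 = 0.28289
Under exogeneity and monotonicity, PS = (p₁ − p₀) / (1 − p₀).
PS = (0.79817 − 0.28289) / (1 − 0.28289) = 0.51527 / 0.71711 ≈ 0.7185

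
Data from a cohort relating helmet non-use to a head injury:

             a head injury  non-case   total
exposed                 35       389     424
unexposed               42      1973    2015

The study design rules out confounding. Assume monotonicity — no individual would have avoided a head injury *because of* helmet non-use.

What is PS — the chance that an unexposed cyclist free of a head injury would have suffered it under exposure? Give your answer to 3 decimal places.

PS ≈ 0.063

p₁ = P(outcome | exposed) = 35/424 = 0.082547
p₀ = P(outcome | unexposed) = 42/2015 = 0.020844
Under exogeneity and monotonicity, PS = (p₁ − p₀)/(1 − p₀).
PS = (0.082547 − 0.020844) / 0.97916 ≈ 0.0630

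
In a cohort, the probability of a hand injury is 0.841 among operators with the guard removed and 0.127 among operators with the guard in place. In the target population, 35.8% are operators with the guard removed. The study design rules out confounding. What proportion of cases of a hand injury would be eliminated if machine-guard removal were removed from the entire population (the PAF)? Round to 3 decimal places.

PAF ≈ 0.668

Let p₁ = 0.841, p₀ = 0.127.
Overall risk P(Y=1) = π·p₁ + (1−π)·p₀ = 0.358×0.841 + 0.642×0.127 = 0.38261.
Under exogeneity, PAF = [P(Y=1) − p₀] / P(Y=1).
PAF = (0.38261 − 0.127) / 0.38261 ≈ 0.6681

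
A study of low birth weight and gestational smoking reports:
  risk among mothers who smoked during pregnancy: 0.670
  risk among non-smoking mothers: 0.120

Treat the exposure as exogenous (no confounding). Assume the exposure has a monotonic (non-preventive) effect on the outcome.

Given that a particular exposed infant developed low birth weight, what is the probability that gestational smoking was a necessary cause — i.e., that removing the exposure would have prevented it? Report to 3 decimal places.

PN ≈ 0.821

Let p₁ = 0.67, p₀ = 0.12.
Under exogeneity and monotonicity, PN = (p₁ − p₀) / p₁.
PN = (0.67 − 0.12) / 0.67 = 0.55 / 0.67 ≈ 0.8209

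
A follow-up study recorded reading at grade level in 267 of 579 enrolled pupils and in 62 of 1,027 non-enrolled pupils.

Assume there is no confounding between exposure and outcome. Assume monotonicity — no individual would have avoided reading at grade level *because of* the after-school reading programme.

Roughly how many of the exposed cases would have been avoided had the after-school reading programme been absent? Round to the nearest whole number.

about 232 cases

p₁ = P(outcome | exposed) = 267/579 = 0.46114
p₀ = P(outcome | unexposed) = 62/1027 = 0.06037
PN = (p₁ − p₀)/p₁ = (0.46114 − 0.06037) / 0.46114 ≈ 0.86909.
Attributable cases ≈ PN × (exposed cases) = 0.86909 × 267 ≈ 232.05.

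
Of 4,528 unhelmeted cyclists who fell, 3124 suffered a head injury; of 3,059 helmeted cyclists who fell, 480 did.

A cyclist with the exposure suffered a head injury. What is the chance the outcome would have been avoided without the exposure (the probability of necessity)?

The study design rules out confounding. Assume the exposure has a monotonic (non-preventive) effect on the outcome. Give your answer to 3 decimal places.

PN ≈ 0.773

p₁ = P(outcome | exposed) = 3124/4528 = 0.68993
p₀ = P(outcome | unexposed) = 480/3059 = 0.15691
Under exogeneity and monotonicity, PN = (p₁ − p₀) / p₁.
PN = (0.68993 − 0.15691) / 0.68993 = 0.53302 / 0.68993 ≈ 0.7726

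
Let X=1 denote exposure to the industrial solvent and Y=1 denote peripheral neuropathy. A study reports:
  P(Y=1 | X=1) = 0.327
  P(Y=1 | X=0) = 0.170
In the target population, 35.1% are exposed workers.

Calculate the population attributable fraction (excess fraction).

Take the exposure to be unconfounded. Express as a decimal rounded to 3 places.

Let p₁ = 0.327, p₀ = 0.17.
Overall risk P(Y=1) = π·p₁ + (1−π)·p₀ = 0.351×0.327 + 0.649×0.17 = 0.22511.
Under exogeneity, PAF = [P(Y=1) − p₀] / P(Y=1).
PAF = (0.22511 − 0.17) / 0.22511 ≈ 0.2448

PAF ≈ 0.245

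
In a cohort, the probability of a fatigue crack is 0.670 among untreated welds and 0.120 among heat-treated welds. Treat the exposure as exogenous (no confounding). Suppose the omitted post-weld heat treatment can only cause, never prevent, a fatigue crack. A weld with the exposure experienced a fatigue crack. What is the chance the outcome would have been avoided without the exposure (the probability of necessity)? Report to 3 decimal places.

PN ≈ 0.821

Let p₁ = 0.67, p₀ = 0.12.
Under exogeneity and monotonicity, PN = (p₁ − p₀) / p₁.
PN = (0.67 − 0.12) / 0.67 = 0.55 / 0.67 ≈ 0.8209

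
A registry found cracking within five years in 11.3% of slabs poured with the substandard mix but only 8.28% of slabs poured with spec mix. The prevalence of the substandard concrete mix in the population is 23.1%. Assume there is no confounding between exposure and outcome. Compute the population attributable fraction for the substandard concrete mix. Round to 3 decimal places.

PAF ≈ 0.078

p₁ = 0.113, p₀ = 0.0828.
Overall risk P(Y=1) = π·p₁ + (1−π)·p₀ = 0.231×0.113 + 0.769×0.0828 = 0.089776.
Under exogeneity, PAF = [P(Y=1) − p₀] / P(Y=1).
PAF = (0.089776 − 0.0828) / 0.089776 ≈ 0.0777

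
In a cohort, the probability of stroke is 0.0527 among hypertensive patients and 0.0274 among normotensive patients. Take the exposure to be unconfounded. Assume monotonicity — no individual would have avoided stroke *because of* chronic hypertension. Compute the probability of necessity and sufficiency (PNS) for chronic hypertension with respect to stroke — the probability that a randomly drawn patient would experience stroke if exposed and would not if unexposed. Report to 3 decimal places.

PNS ≈ 0.025

Let p₁ = 0.0527, p₀ = 0.0274.
Under exogeneity and monotonicity, PNS = p₁ − p₀.
PNS = 0.0527 − 0.0274 = 0.0253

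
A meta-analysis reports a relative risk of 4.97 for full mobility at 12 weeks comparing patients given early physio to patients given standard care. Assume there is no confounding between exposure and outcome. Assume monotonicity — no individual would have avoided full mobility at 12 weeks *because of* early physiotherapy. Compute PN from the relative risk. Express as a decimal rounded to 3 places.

Under exogeneity and monotonicity, PN = (RR − 1) / RR = 1 − 1/RR.
PN = (4.97 − 1) / 4.97 = 3.97 / 4.97 ≈ 0.7988

PN ≈ 0.799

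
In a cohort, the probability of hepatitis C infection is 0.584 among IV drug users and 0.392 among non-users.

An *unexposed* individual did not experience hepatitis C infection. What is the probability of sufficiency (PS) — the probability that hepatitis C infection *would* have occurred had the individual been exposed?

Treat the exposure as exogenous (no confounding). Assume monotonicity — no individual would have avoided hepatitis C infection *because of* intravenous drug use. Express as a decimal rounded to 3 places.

Let p₁ = 0.584, p₀ = 0.392.
Under exogeneity and monotonicity, PS = (p₁ − p₀) / (1 − p₀).
PS = (0.584 − 0.392) / (1 − 0.392) = 0.192 / 0.608 ≈ 0.3158

PS ≈ 0.316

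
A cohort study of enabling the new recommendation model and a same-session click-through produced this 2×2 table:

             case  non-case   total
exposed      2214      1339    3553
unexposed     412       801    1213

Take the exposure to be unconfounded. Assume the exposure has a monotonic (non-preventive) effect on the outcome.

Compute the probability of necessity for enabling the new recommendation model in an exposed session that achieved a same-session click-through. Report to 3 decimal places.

p₁ = P(outcome | exposed) = 2214/3553 = 0.62314
p₀ = P(outcome | unexposed) = 412/1213 = 0.33965
Under exogeneity and monotonicity, PN = (p₁ − p₀)/p₁.
PN = (0.62314 − 0.33965) / 0.62314 ≈ 0.4549

PN ≈ 0.455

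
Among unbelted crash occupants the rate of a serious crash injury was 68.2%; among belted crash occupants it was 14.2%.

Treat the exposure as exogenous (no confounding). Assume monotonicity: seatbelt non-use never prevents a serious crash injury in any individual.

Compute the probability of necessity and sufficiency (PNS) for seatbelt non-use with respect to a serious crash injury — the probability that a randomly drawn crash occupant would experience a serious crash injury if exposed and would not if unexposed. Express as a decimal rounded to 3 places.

PNS ≈ 0.540

p₁ = 0.682, p₀ = 0.142.
Under exogeneity and monotonicity, PNS = p₁ − p₀.
PNS = 0.682 − 0.142 = 0.54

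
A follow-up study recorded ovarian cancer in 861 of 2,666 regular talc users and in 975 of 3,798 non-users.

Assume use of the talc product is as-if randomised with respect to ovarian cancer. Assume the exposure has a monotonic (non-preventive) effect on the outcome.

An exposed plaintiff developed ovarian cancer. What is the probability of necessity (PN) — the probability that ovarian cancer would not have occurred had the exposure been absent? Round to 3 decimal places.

p₁ = P(outcome | exposed) = 861/2666 = 0.32296
p₀ = P(outcome | unexposed) = 975/3798 = 0.25671
Under exogeneity and monotonicity, PN = (p₁ − p₀) / p₁.
PN = (0.32296 − 0.25671) / 0.32296 = 0.066242 / 0.32296 ≈ 0.2051

PN ≈ 0.205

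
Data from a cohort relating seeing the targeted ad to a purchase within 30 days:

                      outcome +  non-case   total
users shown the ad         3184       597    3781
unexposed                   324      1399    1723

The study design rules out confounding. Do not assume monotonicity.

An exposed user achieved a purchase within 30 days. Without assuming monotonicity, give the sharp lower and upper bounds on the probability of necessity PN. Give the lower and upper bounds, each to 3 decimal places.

0.777 ≤ PN ≤ 0.964

p₁ = P(outcome | exposed) = 3184/3781 = 0.84211
p₀ = P(outcome | unexposed) = 324/1723 = 0.18804
Under exogeneity alone the bounds on PN are max{0,(p₁−p₀)/p₁} ≤ PN ≤ min{1,(1−p₀)/p₁}.
  lower = (p₁ − p₀)/p₁ = 0.65406 / 0.84211 ≈ 0.7767
  upper = min{1, (1 − p₀)/p₁} = 0.81196 / 0.84211 ≈ 0.9642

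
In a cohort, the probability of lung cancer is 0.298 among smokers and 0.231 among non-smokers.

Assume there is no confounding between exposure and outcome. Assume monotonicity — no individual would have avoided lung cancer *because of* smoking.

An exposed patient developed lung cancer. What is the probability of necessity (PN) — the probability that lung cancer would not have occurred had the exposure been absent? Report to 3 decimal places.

Let p₁ = 0.298, p₀ = 0.231.
Under exogeneity and monotonicity, PN = (p₁ − p₀) / p₁.
PN = (0.298 − 0.231) / 0.298 = 0.067 / 0.298 ≈ 0.2248

PN ≈ 0.225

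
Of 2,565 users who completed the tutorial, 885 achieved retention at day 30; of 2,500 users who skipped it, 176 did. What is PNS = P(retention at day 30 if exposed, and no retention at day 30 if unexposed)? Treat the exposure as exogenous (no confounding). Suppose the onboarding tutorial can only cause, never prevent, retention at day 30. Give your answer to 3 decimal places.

PNS ≈ 0.275

p₁ = P(outcome | exposed) = 885/2565 = 0.34503
p₀ = P(outcome | unexposed) = 176/2500 = 0.0704
Under exogeneity and monotonicity, PNS = p₁ − p₀.
PNS = 0.34503 − 0.0704 = 0.27463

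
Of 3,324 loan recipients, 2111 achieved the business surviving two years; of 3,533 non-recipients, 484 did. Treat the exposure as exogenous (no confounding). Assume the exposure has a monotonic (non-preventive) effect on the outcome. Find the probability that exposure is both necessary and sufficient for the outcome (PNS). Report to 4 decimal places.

PNS ≈ 0.4981

p₁ = P(outcome | exposed) = 2111/3324 = 0.63508
p₀ = P(outcome | unexposed) = 484/3533 = 0.13699
Under exogeneity and monotonicity, PNS = p₁ − p₀.
PNS = 0.63508 − 0.13699 = 0.49808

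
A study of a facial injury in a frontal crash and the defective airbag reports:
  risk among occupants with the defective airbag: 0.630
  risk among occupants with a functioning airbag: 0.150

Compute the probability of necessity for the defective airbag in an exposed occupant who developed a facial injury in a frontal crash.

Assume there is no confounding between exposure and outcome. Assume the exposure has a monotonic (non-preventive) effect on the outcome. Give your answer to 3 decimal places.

PN ≈ 0.762

Let p₁ = 0.63, p₀ = 0.15.
Under exogeneity and monotonicity, PN = (p₁ − p₀) / p₁.
PN = (0.63 − 0.15) / 0.63 = 0.48 / 0.63 ≈ 0.7619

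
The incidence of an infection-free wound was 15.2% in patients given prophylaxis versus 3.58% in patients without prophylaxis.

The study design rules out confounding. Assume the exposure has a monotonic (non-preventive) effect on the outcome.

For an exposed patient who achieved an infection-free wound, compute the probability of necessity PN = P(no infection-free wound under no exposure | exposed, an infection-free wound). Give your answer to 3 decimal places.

PN ≈ 0.764

p₁ = 0.152, p₀ = 0.0358.
Under exogeneity and monotonicity, PN = (p₁ − p₀) / p₁.
PN = (0.152 − 0.0358) / 0.152 = 0.1162 / 0.152 ≈ 0.7645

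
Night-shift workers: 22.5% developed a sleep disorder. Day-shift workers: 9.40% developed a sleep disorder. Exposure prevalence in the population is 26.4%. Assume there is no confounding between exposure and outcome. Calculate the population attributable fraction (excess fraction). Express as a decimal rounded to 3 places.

p₁ = 0.225, p₀ = 0.094.
Overall risk P(Y=1) = π·p₁ + (1−π)·p₀ = 0.264×0.225 + 0.736×0.094 = 0.12858.
Under exogeneity, PAF = [P(Y=1) − p₀] / P(Y=1).
PAF = (0.12858 − 0.094) / 0.12858 ≈ 0.2690

PAF ≈ 0.269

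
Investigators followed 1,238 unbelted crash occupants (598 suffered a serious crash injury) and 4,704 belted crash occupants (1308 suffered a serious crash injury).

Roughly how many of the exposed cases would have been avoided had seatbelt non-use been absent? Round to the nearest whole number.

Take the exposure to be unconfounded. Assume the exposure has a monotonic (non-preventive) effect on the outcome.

p₁ = P(outcome | exposed) = 598/1238 = 0.48304
p₀ = P(outcome | unexposed) = 1308/4704 = 0.27806
PN = (p₁ − p₀)/p₁ = (0.48304 − 0.27806) / 0.48304 ≈ 0.42435.
Attributable cases ≈ PN × (exposed cases) = 0.42435 × 598 ≈ 253.76.

about 254 cases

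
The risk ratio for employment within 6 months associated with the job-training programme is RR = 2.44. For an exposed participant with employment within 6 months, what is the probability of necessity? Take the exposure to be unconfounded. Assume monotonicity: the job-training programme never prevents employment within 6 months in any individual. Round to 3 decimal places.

PN ≈ 0.590

Under exogeneity and monotonicity, PN = (RR − 1) / RR = 1 − 1/RR.
PN = (2.44 − 1) / 2.44 = 1.44 / 2.44 ≈ 0.5902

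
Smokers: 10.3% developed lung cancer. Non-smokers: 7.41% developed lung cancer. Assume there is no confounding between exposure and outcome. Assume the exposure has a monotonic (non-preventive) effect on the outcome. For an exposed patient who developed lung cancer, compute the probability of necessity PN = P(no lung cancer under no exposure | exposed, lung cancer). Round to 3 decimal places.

PN ≈ 0.281

p₁ = 0.103, p₀ = 0.0741.
Under exogeneity and monotonicity, PN = (p₁ − p₀) / p₁.
PN = (0.103 − 0.0741) / 0.103 = 0.0289 / 0.103 ≈ 0.2806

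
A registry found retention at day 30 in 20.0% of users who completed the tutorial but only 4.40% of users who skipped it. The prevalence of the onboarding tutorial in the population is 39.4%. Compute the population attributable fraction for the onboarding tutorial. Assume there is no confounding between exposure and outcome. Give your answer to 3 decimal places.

PAF ≈ 0.583

p₁ = 0.2, p₀ = 0.044.
Overall risk P(Y=1) = π·p₁ + (1−π)·p₀ = 0.394×0.2 + 0.606×0.044 = 0.10546.
Under exogeneity, PAF = [P(Y=1) − p₀] / P(Y=1).
PAF = (0.10546 − 0.044) / 0.10546 ≈ 0.5828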